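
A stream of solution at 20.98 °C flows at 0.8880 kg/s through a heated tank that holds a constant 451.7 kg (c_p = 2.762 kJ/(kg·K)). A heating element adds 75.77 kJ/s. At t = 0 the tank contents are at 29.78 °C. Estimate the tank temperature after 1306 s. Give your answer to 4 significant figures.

50.18 °C

M c_p dT/dt = ṁ c_p (T_in − T) + Q̇.
Rearrange: dT/dt = (T_ss − T)/τ with τ = M/ṁ = 508.671 s and T_ss = T_in + Q̇/(ṁ c_p) = 51.8730 °C.
Integrating: T(t) = T_ss + (T₀ − T_ss) e^(−t/τ).
T(1306) = 51.8730 + (-22.0930)·e^(−1306/508.671) = 51.8730 + (-22.0930)·0.0767291 = 50.1779 °C.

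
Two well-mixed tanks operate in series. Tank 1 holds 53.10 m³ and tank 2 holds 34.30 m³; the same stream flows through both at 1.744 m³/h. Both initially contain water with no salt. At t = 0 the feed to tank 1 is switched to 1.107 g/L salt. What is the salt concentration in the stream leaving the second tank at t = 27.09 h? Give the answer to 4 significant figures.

0.3321 g/L

Each tank obeys Vᵢ dCᵢ/dt = Q(Cᵢ₋₁ − Cᵢ), so τᵢ = Vᵢ/Q.
τ₁ = 53.10/1.744 = 30.4472 h; τ₂ = 34.30/1.744 = 19.6674 h.
Solving the cascade with C₁(0)=C₂(0)=0 gives C₂(t) = C_in[1 − (τ₁ e^(−t/τ₁) − τ₂ e^(−t/τ₂))/(τ₁ − τ₂)].
At t = 27.09: e^(−t/τ₁) = 0.410764, e^(−t/τ₂) = 0.252232.
C₂ = 1.107·[1 − (30.4472·0.410764 − 19.6674·0.252232)/(10.7798)] = 1.107·0.299999 = 0.332099 g/L.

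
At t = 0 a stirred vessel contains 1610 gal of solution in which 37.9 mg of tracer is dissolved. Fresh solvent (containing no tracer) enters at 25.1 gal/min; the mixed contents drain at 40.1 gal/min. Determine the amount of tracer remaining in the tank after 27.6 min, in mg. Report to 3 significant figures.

Let m(t) be the amount of tracer. Volume: V(t) = V₀ + (Q_in − Q_out) t = 1610 − 15.000 t; V(27.6) = 1196.0 gal.
Species balance (pure solvent in): dm/dt = −Q_out · m/V(t).
Separate: dm/m = −Q_out dt/V(t) ⇒ ln(m/m₀) = −(Q_out/(Q_in−Q_out)) ln(V/V₀).
m = m₀ (V₀/V)^(Q_out/(Q_in−Q_out)) = 37.9 × (1610/1196.0)^(-2.6733) = 17.121 mg.

17.1 mg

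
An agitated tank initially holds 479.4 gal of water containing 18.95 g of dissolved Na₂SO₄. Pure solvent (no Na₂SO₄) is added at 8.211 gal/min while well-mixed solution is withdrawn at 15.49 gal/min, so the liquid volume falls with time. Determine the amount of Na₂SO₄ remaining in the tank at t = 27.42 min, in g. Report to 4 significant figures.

6.026 g

Total volume: dV/dt = Q_in − Q_out = -7.27900 gal/min, so V(t) = 479.4 − 7.27900 t and V(27.42) = 279.810 gal.
No Na₂SO₄ enters, so dm/dt = −Q_out · (m/V).
Separate: dm/m = −Q_out dt/V(t) ⇒ ln(m/m₀) = −(Q_out/(Q_in−Q_out)) ln(V/V₀).
m = m₀ (V₀/V)^(Q_out/(Q_in−Q_out)) = 18.95 × (479.4/279.810)^(-2.12804) = 6.02558 g.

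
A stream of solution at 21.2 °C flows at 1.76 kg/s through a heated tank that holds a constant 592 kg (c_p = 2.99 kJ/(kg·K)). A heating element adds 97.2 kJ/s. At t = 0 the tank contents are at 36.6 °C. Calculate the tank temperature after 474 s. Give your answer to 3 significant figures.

38.9 °C

M c_p dT/dt = ṁ c_p (T_in − T) + Q̇.
τ = M/ṁ = 336.36 s; T_ss = T_in + Q̇/(ṁ c_p) = 21.2 + 97.2/(1.76·2.99) = 39.671 °C.
Solution: T(t) = T_ss + (T₀ − T_ss) e^(−t/τ).
T(474) = 39.671 + (-3.0707)·e^(−474/336.36) = 39.671 + (-3.0707)·0.24434 = 38.920 °C.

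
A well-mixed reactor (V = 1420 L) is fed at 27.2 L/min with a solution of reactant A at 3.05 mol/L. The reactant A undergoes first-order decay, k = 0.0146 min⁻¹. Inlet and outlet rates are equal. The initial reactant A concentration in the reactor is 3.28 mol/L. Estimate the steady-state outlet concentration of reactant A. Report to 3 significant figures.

Accumulation = in − out − consumed: V dC/dt = Q C_in − Q C − k V C.
At steady state: 0 = Q C_in − (Q + kV) C_ss, so C_ss = Q C_in/(Q + kV).
C_ss = 27.2·3.05/(27.2 + 0.0146·1420) = 82.960/47.932 = 1.7308 mol/L.

1.73 mol/L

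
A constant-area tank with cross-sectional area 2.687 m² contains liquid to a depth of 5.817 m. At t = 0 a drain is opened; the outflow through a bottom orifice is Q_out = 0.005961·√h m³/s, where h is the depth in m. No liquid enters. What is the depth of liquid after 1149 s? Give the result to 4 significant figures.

With no inflow, A dh/dt = −0.005961 √h.
Separate and integrate: 2(√h − √h₀) = −(0.005961/A) t.
√h = √5.817 − 0.005961·1149/(2·2.687) = 2.41185 − 1.27450 = 1.13734.
h = 1.13734² = 1.29354 m.

1.294 m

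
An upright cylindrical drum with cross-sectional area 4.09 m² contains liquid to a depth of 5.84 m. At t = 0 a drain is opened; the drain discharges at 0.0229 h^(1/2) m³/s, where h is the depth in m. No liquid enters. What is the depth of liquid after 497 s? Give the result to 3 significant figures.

A dh/dt = −Q_out = −0.0229 √h.
This is separable: 2 d(√h)/dt = −0.0229/A, so √h = √h₀ − (0.0229/(2A)) t.
√h = √5.84 − 0.0229·497/(2·4.09) = 2.4166 − 1.3914 = 1.0253.
h = 1.0253² = 1.0511 m.

1.05 m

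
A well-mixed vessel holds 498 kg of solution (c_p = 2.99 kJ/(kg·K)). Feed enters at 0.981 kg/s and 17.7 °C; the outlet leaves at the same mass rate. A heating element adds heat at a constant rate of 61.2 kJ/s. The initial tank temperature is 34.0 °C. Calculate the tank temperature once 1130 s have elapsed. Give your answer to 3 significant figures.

First-law balance (no shaft work): M c_p dT/dt = ṁ c_p (T_in − T) + 61.2.
Rearrange: dT/dt = (T_ss − T)/τ with τ = M/ṁ = 507.65 s and T_ss = T_in + Q̇/(ṁ c_p) = 38.565 °C.
Solution: T(t) = T_ss + (T₀ − T_ss) e^(−t/τ).
T(1130) = 38.565 + (-4.5647)·e^(−1130/507.65) = 38.565 + (-4.5647)·0.10796 = 38.072 °C.

38.1 °C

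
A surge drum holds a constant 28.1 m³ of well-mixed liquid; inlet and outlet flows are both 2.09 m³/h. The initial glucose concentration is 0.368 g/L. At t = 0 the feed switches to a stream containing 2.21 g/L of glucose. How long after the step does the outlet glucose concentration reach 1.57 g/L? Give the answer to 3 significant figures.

Unsteady species balance (constant V, well mixed): V dC/dt = Q(C_in − C), so τ = V/Q = 13.445 h.
C(t) = C_in + (C₀ − C_in) e^(−t/τ). Set C = 1.57 and solve for t:
e^(−t/τ) = (C − C_in)/(C₀ − C_in) = (1.57 − 2.21)/(0.368 − 2.21) = 0.34745
t = −τ ln(…) = 13.445 × 1.0571 = 14.213 h.

14.2 h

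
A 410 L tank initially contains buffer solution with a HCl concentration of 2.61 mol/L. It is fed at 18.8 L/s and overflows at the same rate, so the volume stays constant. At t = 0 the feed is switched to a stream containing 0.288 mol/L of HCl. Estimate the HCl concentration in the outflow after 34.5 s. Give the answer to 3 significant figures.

Mass balance on the solute (V constant): V dC/dt = Q(C_in − C).
Rewrite as dC/dt + C/τ = C_in/τ, τ = V/Q = 21.809 s.
Solution: C(t) = C_in + (C₀ − C_in) e^(−t/τ).
C(34.5) = 0.288 + (2.61 − 0.288)·e^(−34.5/21.809) = 0.288 + (2.3220)·0.20557 = 0.76534 mol/L.

0.765 mol/L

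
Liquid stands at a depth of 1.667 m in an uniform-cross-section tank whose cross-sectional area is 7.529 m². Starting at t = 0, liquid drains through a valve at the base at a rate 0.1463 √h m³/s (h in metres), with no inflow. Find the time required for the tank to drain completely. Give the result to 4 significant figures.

With no inflow, A dh/dt = −0.1463 √h.
Separate and integrate: 2(√h − √h₀) = −(0.1463/A) t.
Set h = 0: 2√h₀ = (0.1463/A) t_empty ⇒ t_empty = 2A√h₀/0.1463.
t_empty = 2·7.529·√1.667/0.1463 = 15.0580·1.29112/0.1463 = 132.890 s.

132.9 s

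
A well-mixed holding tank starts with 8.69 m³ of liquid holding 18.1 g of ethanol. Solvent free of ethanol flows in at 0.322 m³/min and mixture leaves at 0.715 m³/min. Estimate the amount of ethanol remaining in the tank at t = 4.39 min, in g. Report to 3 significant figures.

12.1 g

Let m(t) be the amount of ethanol. Volume: V(t) = V₀ + (Q_in − Q_out) t = 8.69 − 0.39300 t; V(4.39) = 6.9647 m³.
Species balance (pure solvent in): dm/dt = −Q_out · m/V(t).
dm/m = −Q_out dt/(V₀ − 0.39300 t); integrating gives ln(m/m₀) = −(Q_out/(Q_in−Q_out)) ln(V/V₀).
m = m₀ (V₀/V)^(Q_out/(Q_in−Q_out)) = 18.1 × (8.69/6.9647)^(-1.8193) = 12.101 g.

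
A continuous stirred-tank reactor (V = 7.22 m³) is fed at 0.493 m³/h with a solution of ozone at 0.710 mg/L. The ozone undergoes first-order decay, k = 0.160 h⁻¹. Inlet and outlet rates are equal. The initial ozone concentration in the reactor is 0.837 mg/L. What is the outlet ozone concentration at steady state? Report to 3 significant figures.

Accumulation = in − out − consumed: V dC/dt = Q C_in − Q C − k V C.
At steady state: 0 = Q C_in − (Q + kV) C_ss, so C_ss = Q C_in/(Q + kV).
C_ss = 0.493·0.710/(0.493 + 0.160·7.22) = 0.35003/1.6482 = 0.21237 mg/L.

0.212 mg/L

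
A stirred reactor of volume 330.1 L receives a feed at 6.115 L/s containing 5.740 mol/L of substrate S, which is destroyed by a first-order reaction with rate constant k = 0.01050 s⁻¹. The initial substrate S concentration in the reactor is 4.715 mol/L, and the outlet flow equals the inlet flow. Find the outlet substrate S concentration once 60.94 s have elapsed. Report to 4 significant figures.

3.843 mol/L

Accumulation = in − out − consumed: V dC/dt = Q C_in − Q C − k V C.
This is linear with rate a = Q/V + k = 0.0290247 s⁻¹.
C_ss = Q C_in/(Q + kV) = 3.66349 mol/L; C(t) = C_ss + (C₀ − C_ss) e^(−a t).
C(60.94) = 3.66349 + (1.05151)·e^(−0.0290247·60.94) = 3.66349 + (1.05151)·0.170544 = 3.84282 mol/L.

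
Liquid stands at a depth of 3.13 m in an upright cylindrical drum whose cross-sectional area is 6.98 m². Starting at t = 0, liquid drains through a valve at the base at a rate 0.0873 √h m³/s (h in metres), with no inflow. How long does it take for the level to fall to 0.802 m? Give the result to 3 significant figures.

With no inflow, A dh/dt = −0.0873 √h.
This is separable: 2 d(√h)/dt = −0.0873/A, so √h = √h₀ − (0.0873/(2A)) t.
t = 2A(√h₀ − √h)/0.0873 = 2·6.98·(√3.13 − √0.802)/0.0873
  = 13.960 × (1.7692 − 0.89554) / 0.0873 = 139.70 s.

140 s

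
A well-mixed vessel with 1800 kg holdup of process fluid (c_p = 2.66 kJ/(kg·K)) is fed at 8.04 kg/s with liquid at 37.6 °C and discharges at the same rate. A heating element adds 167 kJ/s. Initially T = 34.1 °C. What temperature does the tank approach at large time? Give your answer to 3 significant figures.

45.4 °C

Energy balance: M c_p dT/dt = ṁ c_p (T_in − T) + 167.
At steady state dT/dt = 0 ⇒ T_ss = T_in + Q̇/(ṁ c_p) = 37.6 + 167/(8.04·2.66) = 45.409 °C.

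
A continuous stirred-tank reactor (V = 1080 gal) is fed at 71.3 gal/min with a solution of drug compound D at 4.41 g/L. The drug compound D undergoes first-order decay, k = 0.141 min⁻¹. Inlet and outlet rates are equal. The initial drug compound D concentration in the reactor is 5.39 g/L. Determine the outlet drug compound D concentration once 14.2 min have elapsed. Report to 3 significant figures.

Accumulation = in − out − consumed: V dC/dt = Q C_in − Q C − k V C.
This is linear with rate a = Q/V + k = 0.20702 min⁻¹.
C_ss = Q C_in/(Q + kV) = 1.4064 g/L; C(t) = C_ss + (C₀ − C_ss) e^(−a t).
C(14.2) = 1.4064 + (3.9836)·e^(−0.20702·14.2) = 1.4064 + (3.9836)·0.052884 = 1.6170 g/L.

1.62 g/L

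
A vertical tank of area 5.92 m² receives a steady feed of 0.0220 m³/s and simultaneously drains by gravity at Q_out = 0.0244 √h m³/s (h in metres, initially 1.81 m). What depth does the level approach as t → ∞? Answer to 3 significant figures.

0.813 m

Level balance: A dh/dt = 0.0220 − 0.0244 √h. Setting dh/dt = 0:
Q_in = 0.0244 √h_ss ⇒ √h_ss = 0.0220/0.0244 = 0.90164.
h_ss = 0.90164² = 0.81295 m. (Since h₀ = 1.81 m > h_ss, the level will fall toward this value.)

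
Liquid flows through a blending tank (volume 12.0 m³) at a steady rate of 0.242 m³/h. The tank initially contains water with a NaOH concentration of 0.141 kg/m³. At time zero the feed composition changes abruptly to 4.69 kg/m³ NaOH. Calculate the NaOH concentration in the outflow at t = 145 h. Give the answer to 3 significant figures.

Unsteady species balance (constant V, well mixed): V dC/dt = Q(C_in − C).
Rewrite as dC/dt + C/τ = C_in/τ, τ = V/Q = 49.587 h.
Solution: C(t) = C_in + (C₀ − C_in) e^(−t/τ).
C(145) = 4.69 + (0.141 − 4.69)·e^(−145/49.587) = 4.69 + (-4.5490)·0.053709 = 4.4457 kg/m³.

4.45 kg/m³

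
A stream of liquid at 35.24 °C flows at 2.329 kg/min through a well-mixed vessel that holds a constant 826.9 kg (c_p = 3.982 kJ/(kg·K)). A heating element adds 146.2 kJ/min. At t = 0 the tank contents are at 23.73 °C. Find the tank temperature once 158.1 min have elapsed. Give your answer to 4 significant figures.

M c_p dT/dt = ṁ c_p (T_in − T) + Q̇.
τ = M/ṁ = 355.045 min; T_ss = T_in + Q̇/(ṁ c_p) = 35.24 + 146.2/(2.329·3.982) = 51.0044 °C.
Solution: T(t) = T_ss + (T₀ − T_ss) e^(−t/τ).
T(158.1) = 51.0044 + (-27.2744)·e^(−158.1/355.045) = 51.0044 + (-27.2744)·0.640635 = 33.5315 °C.

33.53 °C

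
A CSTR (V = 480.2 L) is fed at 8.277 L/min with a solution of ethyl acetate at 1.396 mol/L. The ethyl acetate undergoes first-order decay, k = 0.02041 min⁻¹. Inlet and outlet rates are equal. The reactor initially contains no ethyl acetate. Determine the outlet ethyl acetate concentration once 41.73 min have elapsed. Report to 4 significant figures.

0.5063 mol/L

Species balance: V dC/dt = Q C_in − Q C − k V C.
dC/dt = (Q/V) C_in − (Q/V + k) C; effective rate a = Q/V + k = 0.0172366 + 0.02041 = 0.0376466 min⁻¹.
C_ss = Q C_in/(Q + kV) = 0.639162 mol/L; C(t) = C_ss + (C₀ − C_ss) e^(−a t).
C(41.73) = 0.639162 + (-0.639162)·e^(−0.0376466·41.73) = 0.639162 + (-0.639162)·0.207839 = 0.506319 mol/L.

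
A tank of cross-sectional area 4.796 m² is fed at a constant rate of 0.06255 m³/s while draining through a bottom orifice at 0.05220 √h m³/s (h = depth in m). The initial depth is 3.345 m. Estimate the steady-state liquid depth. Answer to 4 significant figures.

1.436 m

Level balance: A dh/dt = 0.06255 − 0.05220 √h. Setting dh/dt = 0:
Q_in = 0.05220 √h_ss ⇒ √h_ss = 0.06255/0.05220 = 1.19828.
h_ss = 1.19828² = 1.43587 m. (Since h₀ = 3.345 m > h_ss, the level will fall toward this value.)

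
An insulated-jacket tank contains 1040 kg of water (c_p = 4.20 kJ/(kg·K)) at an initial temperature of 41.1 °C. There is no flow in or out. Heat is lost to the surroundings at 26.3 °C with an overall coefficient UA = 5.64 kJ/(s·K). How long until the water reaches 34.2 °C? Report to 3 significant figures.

Lumped-capacitance energy balance: M c_p dT/dt = UA(T_amb − T).
τ = M c_p/UA = 774.47 s; T_ss = T_amb = 26.300 °C.
T(t) = T_ss + (T₀ − T_ss)e^(−t/τ); set T = 34.2:
t = −τ ln[(T − T_ss)/(T₀ − T_ss)] = −774.47 · ln(0.53378) = 486.18 s.

486 s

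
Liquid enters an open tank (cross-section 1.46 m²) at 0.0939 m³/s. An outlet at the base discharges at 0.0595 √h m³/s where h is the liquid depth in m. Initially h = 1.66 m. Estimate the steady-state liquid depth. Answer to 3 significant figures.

Level balance: A dh/dt = 0.0939 − 0.0595 √h. Setting dh/dt = 0:
Q_in = 0.0595 √h_ss ⇒ √h_ss = 0.0939/0.0595 = 1.5782.
h_ss = 1.5782² = 2.4906 m. (Since h₀ = 1.66 m < h_ss, the level will rise toward this value.)

2.49 m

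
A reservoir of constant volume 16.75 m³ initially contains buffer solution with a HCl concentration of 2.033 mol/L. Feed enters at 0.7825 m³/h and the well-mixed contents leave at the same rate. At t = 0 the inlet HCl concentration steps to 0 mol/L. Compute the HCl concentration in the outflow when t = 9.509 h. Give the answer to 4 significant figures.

1.304 mol/L

Accumulation = in − out for the solute gives V dC/dt = Q(C_in − C).
Time constant τ = V/Q = 16.75/0.7825 = 21.4058 h.
Solution: C(t) = C_in + (C₀ − C_in) e^(−t/τ).
C(9.509) = 0 + (2.033 − 0)·e^(−9.509/21.4058) = 0 + (2.03300)·0.641320 = 1.30380 mol/L.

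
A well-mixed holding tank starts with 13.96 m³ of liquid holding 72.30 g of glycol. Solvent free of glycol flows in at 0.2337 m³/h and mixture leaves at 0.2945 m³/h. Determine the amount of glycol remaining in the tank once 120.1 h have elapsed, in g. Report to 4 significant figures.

2.003 g

Total volume: dV/dt = Q_in − Q_out = -0.0608000 m³/h, so V(t) = 13.96 − 0.0608000 t and V(120.1) = 6.65792 m³.
Solute balance: dm/dt = 0 − Q_out C = −Q_out m/V(t).
Separate: dm/m = −Q_out dt/V(t) ⇒ ln(m/m₀) = −(Q_out/(Q_in−Q_out)) ln(V/V₀).
m = m₀ (V₀/V)^(Q_out/(Q_in−Q_out)) = 72.30 × (13.96/6.65792)^(-4.84375) = 2.00284 g.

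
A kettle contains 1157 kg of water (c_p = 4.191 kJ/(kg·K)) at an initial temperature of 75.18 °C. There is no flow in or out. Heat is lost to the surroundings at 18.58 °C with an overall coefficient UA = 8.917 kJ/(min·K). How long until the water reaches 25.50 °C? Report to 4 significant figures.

1143 min

Lumped-capacitance energy balance: M c_p dT/dt = UA(T_amb − T).
τ = M c_p/UA = 543.791 min; T_ss = T_amb = 18.5800 °C.
T(t) = T_ss + (T₀ − T_ss)e^(−t/τ); set T = 25.50:
t = −τ ln[(T − T_ss)/(T₀ − T_ss)] = −543.791 · ln(0.122261) = 1142.83 min.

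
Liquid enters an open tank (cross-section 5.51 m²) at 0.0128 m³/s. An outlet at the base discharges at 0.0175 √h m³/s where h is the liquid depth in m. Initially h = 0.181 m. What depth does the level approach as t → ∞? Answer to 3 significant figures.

A dh/dt = Q_in − 0.0175 √h. Steady state requires inflow = outflow:
Q_in = 0.0175 √h_ss ⇒ √h_ss = 0.0128/0.0175 = 0.73143.
h_ss = 0.73143² = 0.53499 m. (Since h₀ = 0.181 m < h_ss, the level will rise toward this value.)

0.535 m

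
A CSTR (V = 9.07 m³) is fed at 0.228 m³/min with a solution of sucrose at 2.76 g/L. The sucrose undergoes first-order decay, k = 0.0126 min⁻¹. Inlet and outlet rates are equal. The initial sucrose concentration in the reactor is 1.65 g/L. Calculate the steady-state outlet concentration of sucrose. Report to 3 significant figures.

1.84 g/L

Species balance: V dC/dt = Q C_in − Q C − k V C.
Steady state (dC/dt = 0): C_ss = Q C_in/(Q + kV) = C_in/(1 + kV/Q).
C_ss = 0.228·2.76/(0.228 + 0.0126·9.07) = 0.62928/0.34228 = 1.8385 g/L.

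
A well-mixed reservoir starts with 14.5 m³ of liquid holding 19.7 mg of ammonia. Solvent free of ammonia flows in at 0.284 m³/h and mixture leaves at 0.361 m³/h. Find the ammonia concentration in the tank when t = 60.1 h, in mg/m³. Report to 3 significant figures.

0.329 mg/m³

Total volume: dV/dt = Q_in − Q_out = -0.077000 m³/h, so V(t) = 14.5 − 0.077000 t and V(60.1) = 9.8723 m³.
No ammonia enters, so dm/dt = −Q_out · (m/V).
Separate: dm/m = −Q_out dt/V(t) ⇒ ln(m/m₀) = −(Q_out/(Q_in−Q_out)) ln(V/V₀).
m = m₀ (V₀/V)^(Q_out/(Q_in−Q_out)) = 19.7 × (14.5/9.8723)^(-4.6883) = 3.2490 mg.
C = m/V = 3.2490/9.8723 = 0.32911 mg/m³.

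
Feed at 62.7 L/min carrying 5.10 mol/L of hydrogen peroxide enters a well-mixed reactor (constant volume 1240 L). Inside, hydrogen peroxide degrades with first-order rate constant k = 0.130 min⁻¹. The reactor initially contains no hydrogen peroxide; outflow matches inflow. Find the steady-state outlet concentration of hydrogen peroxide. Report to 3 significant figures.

V dC/dt = Q(C_in − C) − k V C.
Steady state (dC/dt = 0): C_ss = Q C_in/(Q + kV) = C_in/(1 + kV/Q).
C_ss = 62.7·5.10/(62.7 + 0.130·1240) = 319.77/223.90 = 1.4282 mol/L.

1.43 mol/L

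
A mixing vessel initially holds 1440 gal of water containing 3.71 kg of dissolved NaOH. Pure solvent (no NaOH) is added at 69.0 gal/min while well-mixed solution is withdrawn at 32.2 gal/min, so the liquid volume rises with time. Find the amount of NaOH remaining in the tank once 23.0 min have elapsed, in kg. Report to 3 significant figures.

Let m(t) be the amount of NaOH. Volume: V(t) = V₀ + (Q_in − Q_out) t = 1440 + 36.800 t; V(23.0) = 2286.4 gal.
Solute balance: dm/dt = 0 − Q_out C = −Q_out m/V(t).
dm/m = −Q_out dt/(V₀ + 36.800 t); integrating gives ln(m/m₀) = −(Q_out/(Q_in−Q_out)) ln(V/V₀).
m = m₀ (V₀/V)^(Q_out/(Q_in−Q_out)) = 3.71 × (1440/2286.4)^(0.87500) = 2.4756 kg.

2.48 kg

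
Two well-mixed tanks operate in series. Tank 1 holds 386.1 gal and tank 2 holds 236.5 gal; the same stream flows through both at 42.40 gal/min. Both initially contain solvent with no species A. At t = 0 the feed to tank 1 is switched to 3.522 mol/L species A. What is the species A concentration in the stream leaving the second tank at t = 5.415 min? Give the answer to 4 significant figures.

Time constants: τᵢ = Vᵢ/Q for each well-mixed tank.
τ₁ = 386.1/42.40 = 9.10613 min; τ₂ = 236.5/42.40 = 5.57783 min.
Solving the cascade with C₁(0)=C₂(0)=0 gives C₂(t) = C_in[1 − (τ₁ e^(−t/τ₁) − τ₂ e^(−t/τ₂))/(τ₁ − τ₂)].
At t = 5.415: e^(−t/τ₁) = 0.551753, e^(−t/τ₂) = 0.378777.
C₂ = 3.522·[1 − (9.10613·0.551753 − 5.57783·0.378777)/(3.52830)] = 3.522·0.174792 = 0.615616 mol/L.

0.6156 mol/L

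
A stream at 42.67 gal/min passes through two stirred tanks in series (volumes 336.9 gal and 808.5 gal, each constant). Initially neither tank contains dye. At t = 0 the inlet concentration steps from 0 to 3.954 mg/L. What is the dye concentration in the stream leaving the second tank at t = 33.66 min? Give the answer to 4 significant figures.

Species balance on tank i: dCᵢ/dt = (Cᵢ₋₁ − Cᵢ)/τᵢ with τᵢ = Vᵢ/Q.
τ₁ = 336.9/42.67 = 7.89548 min; τ₂ = 808.5/42.67 = 18.9477 min.
Tank 1: C₁ = C_in(1 − e^(−t/τ₁)). Tank 2 (τ₁ ≠ τ₂): C₂ = C_in[1 − (τ₁ e^(−t/τ₁) − τ₂ e^(−t/τ₂))/(τ₁ − τ₂)].
At t = 33.66: e^(−t/τ₁) = 0.0140772, e^(−t/τ₂) = 0.169235.
C₂ = 3.954·[1 − (7.89548·0.0140772 − 18.9477·0.169235)/(-11.0523)] = 3.954·0.719923 = 2.84658 mg/L.

2.847 mg/L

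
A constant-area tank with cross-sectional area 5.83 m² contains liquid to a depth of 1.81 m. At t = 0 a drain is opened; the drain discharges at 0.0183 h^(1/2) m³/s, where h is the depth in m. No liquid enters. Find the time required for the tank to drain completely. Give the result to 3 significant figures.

Volume balance on the tank: A dh/dt = −0.0183 √h.
Separate and integrate: 2(√h − √h₀) = −(0.0183/A) t.
Set h = 0: 2√h₀ = (0.0183/A) t_empty ⇒ t_empty = 2A√h₀/0.0183.
t_empty = 2·5.83·√1.81/0.0183 = 11.660·1.3454/0.0183 = 857.21 s.

857 s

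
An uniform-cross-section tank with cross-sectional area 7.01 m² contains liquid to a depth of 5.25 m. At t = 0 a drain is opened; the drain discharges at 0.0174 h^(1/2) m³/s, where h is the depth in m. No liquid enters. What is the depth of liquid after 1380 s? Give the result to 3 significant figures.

Mass balance (ρ constant): A dh/dt = −0.0174 √h.
∫ h^(−1/2) dh = −(0.0174/A) ∫ dt, giving 2√h = 2√h₀ − (0.0174/A) t.
√h = √5.25 − 0.0174·1380/(2·7.01) = 2.2913 − 1.7127 = 0.57859.
h = 0.57859² = 0.33477 m.

0.335 m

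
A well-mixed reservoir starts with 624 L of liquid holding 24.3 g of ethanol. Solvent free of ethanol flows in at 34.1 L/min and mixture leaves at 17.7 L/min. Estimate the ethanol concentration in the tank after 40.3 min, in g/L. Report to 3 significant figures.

Let m(t) be the amount of ethanol. Volume: V(t) = V₀ + (Q_in − Q_out) t = 624 + 16.400 t; V(40.3) = 1284.9 L.
No ethanol enters, so dm/dt = −Q_out · (m/V).
Separate: dm/m = −Q_out dt/V(t) ⇒ ln(m/m₀) = −(Q_out/(Q_in−Q_out)) ln(V/V₀).
m = m₀ (V₀/V)^(Q_out/(Q_in−Q_out)) = 24.3 × (624/1284.9)^(1.0793) = 11.144 g.
C = m/V = 11.144/1284.9 = 0.0086731 g/L.

0.00867 g/L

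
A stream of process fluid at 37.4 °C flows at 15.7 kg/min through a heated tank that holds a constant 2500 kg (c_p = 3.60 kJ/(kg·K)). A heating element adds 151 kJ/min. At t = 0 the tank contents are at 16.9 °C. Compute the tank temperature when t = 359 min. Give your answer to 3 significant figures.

37.6 °C

Energy balance: M c_p dT/dt = ṁ c_p (T_in − T) + 151.
Rearrange: dT/dt = (T_ss − T)/τ with τ = M/ṁ = 159.24 min and T_ss = T_in + Q̇/(ṁ c_p) = 40.072 °C.
T approaches T_ss exponentially: T(t) = T_ss + (T₀ − T_ss) e^(−t/τ).
T(359) = 40.072 + (-23.172)·e^(−359/159.24) = 40.072 + (-23.172)·0.10492 = 37.640 °C.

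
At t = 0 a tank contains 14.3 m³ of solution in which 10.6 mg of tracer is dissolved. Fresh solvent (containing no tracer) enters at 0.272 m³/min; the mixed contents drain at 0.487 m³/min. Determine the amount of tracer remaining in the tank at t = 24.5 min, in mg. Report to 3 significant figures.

Let m(t) be the amount of tracer. Volume: V(t) = V₀ + (Q_in − Q_out) t = 14.3 − 0.21500 t; V(24.5) = 9.0325 m³.
Species balance (pure solvent in): dm/dt = −Q_out · m/V(t).
dm/m = −Q_out dt/(V₀ − 0.21500 t); integrating gives ln(m/m₀) = −(Q_out/(Q_in−Q_out)) ln(V/V₀).
m = m₀ (V₀/V)^(Q_out/(Q_in−Q_out)) = 10.6 × (14.3/9.0325)^(-2.2651) = 3.7441 mg.

3.74 mg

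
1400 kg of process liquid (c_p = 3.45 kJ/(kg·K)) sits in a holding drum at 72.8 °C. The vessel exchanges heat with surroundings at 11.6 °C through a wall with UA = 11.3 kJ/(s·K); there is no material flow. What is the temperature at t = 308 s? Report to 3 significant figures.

41.4 °C

Heat balance on the well-mixed liquid: M c_p dT/dt = −UA(T − T_amb).
dT/dt = (T_ss − T)/τ with T_ss = T_amb = 11.600 °C, τ = M c_p/UA = 1400·3.45/11.3 = 427.43 s.
Solution: T(t) = T_ss + (T₀ − T_ss) e^(−t/τ).
T(308) = 11.600 + (61.200)·0.48647 = 41.372 °C.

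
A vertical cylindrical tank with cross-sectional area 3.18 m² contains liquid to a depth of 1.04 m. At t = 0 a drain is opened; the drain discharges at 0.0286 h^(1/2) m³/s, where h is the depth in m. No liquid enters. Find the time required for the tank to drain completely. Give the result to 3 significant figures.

227 s

Unsteady balance on liquid volume: A dh/dt = −0.0286 √h.
This is separable: 2 d(√h)/dt = −0.0286/A, so √h = √h₀ − (0.0286/(2A)) t.
Tank is empty when √h = 0: t_empty = 2A√h₀/0.0286.
t_empty = 2·3.18·√1.04/0.0286 = 6.3600·1.0198/0.0286 = 226.78 s.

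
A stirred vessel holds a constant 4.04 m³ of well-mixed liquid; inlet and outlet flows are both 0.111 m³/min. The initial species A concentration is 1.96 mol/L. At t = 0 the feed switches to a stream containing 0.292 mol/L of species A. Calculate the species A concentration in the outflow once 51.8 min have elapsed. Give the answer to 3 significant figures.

0.694 mol/L

Unsteady species balance (constant V, well mixed): V dC/dt = Q(C_in − C).
Time constant τ = V/Q = 4.04/0.111 = 36.396 min.
C approaches C_in exponentially: C(t) = C_in + (C₀ − C_in) e^(−t/τ).
C(51.8) = 0.292 + (1.96 − 0.292)·e^(−51.8/36.396) = 0.292 + (1.6680)·0.24094 = 0.69388 mol/L.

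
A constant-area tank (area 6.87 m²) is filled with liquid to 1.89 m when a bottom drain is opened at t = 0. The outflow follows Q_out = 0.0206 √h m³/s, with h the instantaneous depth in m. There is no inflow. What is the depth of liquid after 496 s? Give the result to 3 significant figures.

0.398 m

With no inflow, A dh/dt = −0.0206 √h.
∫ h^(−1/2) dh = −(0.0206/A) ∫ dt, giving 2√h = 2√h₀ − (0.0206/A) t.
√h = √1.89 − 0.0206·496/(2·6.87) = 1.3748 − 0.74364 = 0.63113.
h = 0.63113² = 0.39833 m.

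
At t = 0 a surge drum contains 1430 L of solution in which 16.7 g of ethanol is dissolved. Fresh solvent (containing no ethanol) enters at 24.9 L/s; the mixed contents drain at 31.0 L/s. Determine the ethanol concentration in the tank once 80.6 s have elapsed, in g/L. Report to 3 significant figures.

Let m(t) be the amount of ethanol. Volume: V(t) = V₀ + (Q_in − Q_out) t = 1430 − 6.1000 t; V(80.6) = 938.34 L.
Species balance (pure solvent in): dm/dt = −Q_out · m/V(t).
dm/m = −Q_out dt/(V₀ − 6.1000 t); integrating gives ln(m/m₀) = −(Q_out/(Q_in−Q_out)) ln(V/V₀).
m = m₀ (V₀/V)^(Q_out/(Q_in−Q_out)) = 16.7 × (1430/938.34)^(-5.0820) = 1.9626 g.
C = m/V = 1.9626/938.34 = 0.0020916 g/L.

0.00209 g/L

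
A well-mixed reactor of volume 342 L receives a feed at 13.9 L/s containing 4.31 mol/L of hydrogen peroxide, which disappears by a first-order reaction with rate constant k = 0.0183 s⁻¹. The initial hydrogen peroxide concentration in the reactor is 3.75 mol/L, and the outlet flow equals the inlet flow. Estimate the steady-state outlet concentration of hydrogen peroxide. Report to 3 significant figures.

2.97 mol/L

V dC/dt = Q(C_in − C) − k V C.
At steady state: 0 = Q C_in − (Q + kV) C_ss, so C_ss = Q C_in/(Q + kV).
C_ss = 13.9·4.31/(13.9 + 0.0183·342) = 59.909/20.159 = 2.9719 mol/L.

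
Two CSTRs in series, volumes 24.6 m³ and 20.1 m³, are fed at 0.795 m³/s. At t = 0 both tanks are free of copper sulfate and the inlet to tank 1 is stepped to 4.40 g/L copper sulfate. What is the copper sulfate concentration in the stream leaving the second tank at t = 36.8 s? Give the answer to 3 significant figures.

Each tank obeys Vᵢ dCᵢ/dt = Q(Cᵢ₋₁ − Cᵢ), so τᵢ = Vᵢ/Q.
τ₁ = 24.6/0.795 = 30.943 s; τ₂ = 20.1/0.795 = 25.283 s.
Solving the cascade with C₁(0)=C₂(0)=0 gives C₂(t) = C_in[1 − (τ₁ e^(−t/τ₁) − τ₂ e^(−t/τ₂))/(τ₁ − τ₂)].
At t = 36.8: e^(−t/τ₁) = 0.30444, e^(−t/τ₂) = 0.23328.
C₂ = 4.40·[1 − (30.943·0.30444 − 25.283·0.23328)/(5.6604)] = 4.40·0.37768 = 1.6618 g/L.

1.66 g/L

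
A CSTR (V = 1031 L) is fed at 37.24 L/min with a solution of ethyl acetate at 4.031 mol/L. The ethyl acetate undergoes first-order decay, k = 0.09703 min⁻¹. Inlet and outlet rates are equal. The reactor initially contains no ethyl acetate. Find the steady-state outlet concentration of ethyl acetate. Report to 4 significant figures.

V dC/dt = Q(C_in − C) − k V C.
Steady state (dC/dt = 0): C_ss = Q C_in/(Q + kV) = C_in/(1 + kV/Q).
C_ss = 37.24·4.031/(37.24 + 0.09703·1031) = 150.114/137.278 = 1.09351 mol/L.

1.094 mol/L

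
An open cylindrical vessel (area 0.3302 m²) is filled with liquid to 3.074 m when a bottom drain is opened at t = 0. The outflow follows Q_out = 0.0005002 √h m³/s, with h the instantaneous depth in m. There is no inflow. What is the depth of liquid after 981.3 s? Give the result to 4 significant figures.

1.020 m

Volume balance on the tank: A dh/dt = −0.0005002 √h.
Separate and integrate: 2(√h − √h₀) = −(0.0005002/A) t.
√h = √3.074 − 0.0005002·981.3/(2·0.3302) = 1.75328 − 0.743256 = 1.01003.
h = 1.01003² = 1.02015 m.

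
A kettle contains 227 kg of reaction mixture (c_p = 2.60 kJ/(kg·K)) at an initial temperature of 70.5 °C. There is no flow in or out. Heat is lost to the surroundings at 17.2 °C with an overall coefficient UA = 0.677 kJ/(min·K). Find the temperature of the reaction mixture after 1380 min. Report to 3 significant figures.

28.1 °C

M c_p dT/dt = −UA(T − T_amb).
dT/dt = (T_ss − T)/τ with T_ss = T_amb = 17.200 °C, τ = M c_p/UA = 227·2.60/0.677 = 871.79 min.
Integrating: T(t) = T_ss + (T₀ − T_ss) e^(−t/τ).
T(1380) = 17.200 + (53.300)·0.20537 = 28.146 °C.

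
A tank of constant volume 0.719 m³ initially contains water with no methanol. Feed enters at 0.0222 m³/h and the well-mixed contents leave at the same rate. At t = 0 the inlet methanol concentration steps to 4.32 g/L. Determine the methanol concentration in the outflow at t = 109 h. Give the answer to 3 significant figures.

4.17 g/L

Species balance on the tank: V dC/dt = Q(C_in − C).
Time constant τ = V/Q = 0.719/0.0222 = 32.387 h.
This is linear first-order; C(t) = C_in + (C₀ − C_in) e^(−t/τ).
C(109) = 4.32 + (0 − 4.32)·e^(−109/32.387) = 4.32 + (-4.3200)·0.034544 = 4.1708 g/L.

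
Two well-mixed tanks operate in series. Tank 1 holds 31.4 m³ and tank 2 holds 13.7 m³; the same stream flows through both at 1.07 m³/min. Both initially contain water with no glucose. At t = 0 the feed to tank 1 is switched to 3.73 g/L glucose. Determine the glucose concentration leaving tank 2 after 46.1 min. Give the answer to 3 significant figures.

2.43 g/L

Species balance on tank i: dCᵢ/dt = (Cᵢ₋₁ − Cᵢ)/τᵢ with τᵢ = Vᵢ/Q.
τ₁ = 31.4/1.07 = 29.346 min; τ₂ = 13.7/1.07 = 12.804 min.
Solving the cascade with C₁(0)=C₂(0)=0 gives C₂(t) = C_in[1 − (τ₁ e^(−t/τ₁) − τ₂ e^(−t/τ₂))/(τ₁ − τ₂)].
At t = 46.1: e^(−t/τ₁) = 0.20785, e^(−t/τ₂) = 0.027310.
C₂ = 3.73·[1 − (29.346·0.20785 − 12.804·0.027310)/(16.542)] = 3.73·0.65240 = 2.4335 g/L.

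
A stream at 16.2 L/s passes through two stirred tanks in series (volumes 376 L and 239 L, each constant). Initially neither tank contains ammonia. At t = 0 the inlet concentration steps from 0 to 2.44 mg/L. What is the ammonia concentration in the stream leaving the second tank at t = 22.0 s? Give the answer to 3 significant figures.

0.803 mg/L

Time constants: τᵢ = Vᵢ/Q for each well-mixed tank.
τ₁ = 376/16.2 = 23.210 s; τ₂ = 239/16.2 = 14.753 s.
Tank 1: C₁ = C_in(1 − e^(−t/τ₁)). Tank 2 (τ₁ ≠ τ₂): C₂ = C_in[1 − (τ₁ e^(−t/τ₁) − τ₂ e^(−t/τ₂))/(τ₁ − τ₂)].
At t = 22.0: e^(−t/τ₁) = 0.38756, e^(−t/τ₂) = 0.22510.
C₂ = 2.44·[1 − (23.210·0.38756 − 14.753·0.22510)/(8.4568)] = 2.44·0.32901 = 0.80278 mg/L.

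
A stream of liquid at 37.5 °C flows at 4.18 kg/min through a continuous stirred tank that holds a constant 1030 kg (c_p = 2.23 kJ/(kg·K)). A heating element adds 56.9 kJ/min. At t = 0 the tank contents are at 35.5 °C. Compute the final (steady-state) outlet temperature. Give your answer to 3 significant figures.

M c_p dT/dt = ṁ c_p (T_in − T) + Q̇.
At steady state dT/dt = 0 ⇒ T_ss = T_in + Q̇/(ṁ c_p) = 37.5 + 56.9/(4.18·2.23) = 43.604 °C.

43.6 °C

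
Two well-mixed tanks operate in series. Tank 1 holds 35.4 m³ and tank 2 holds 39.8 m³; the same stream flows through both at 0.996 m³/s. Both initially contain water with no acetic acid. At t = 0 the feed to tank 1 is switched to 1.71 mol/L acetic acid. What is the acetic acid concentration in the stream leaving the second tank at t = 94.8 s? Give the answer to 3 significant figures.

1.22 mol/L

Time constants: τᵢ = Vᵢ/Q for each well-mixed tank.
τ₁ = 35.4/0.996 = 35.542 s; τ₂ = 39.8/0.996 = 39.960 s.
Solving the cascade with C₁(0)=C₂(0)=0 gives C₂(t) = C_in[1 − (τ₁ e^(−t/τ₁) − τ₂ e^(−t/τ₂))/(τ₁ − τ₂)].
At t = 94.8: e^(−t/τ₁) = 0.069443, e^(−t/τ₂) = 0.093258.
C₂ = 1.71·[1 − (35.542·0.069443 − 39.960·0.093258)/(-4.4177)] = 1.71·0.71513 = 1.2229 mol/L.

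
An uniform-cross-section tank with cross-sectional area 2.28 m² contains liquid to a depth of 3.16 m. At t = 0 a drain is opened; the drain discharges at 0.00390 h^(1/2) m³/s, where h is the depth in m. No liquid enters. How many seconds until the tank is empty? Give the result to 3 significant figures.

2080 s

With no inflow, A dh/dt = −0.00390 √h.
∫ h^(−1/2) dh = −(0.00390/A) ∫ dt, giving 2√h = 2√h₀ − (0.00390/A) t.
Set h = 0: 2√h₀ = (0.00390/A) t_empty ⇒ t_empty = 2A√h₀/0.00390.
t_empty = 2·2.28·√3.16/0.00390 = 4.5600·1.7776/0.00390 = 2078.5 s.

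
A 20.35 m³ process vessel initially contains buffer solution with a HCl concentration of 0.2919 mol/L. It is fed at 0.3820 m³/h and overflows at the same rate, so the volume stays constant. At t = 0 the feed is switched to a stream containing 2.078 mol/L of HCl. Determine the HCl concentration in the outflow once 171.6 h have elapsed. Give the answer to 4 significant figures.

2.007 mol/L

Species balance on the tank: V dC/dt = Q(C_in − C).
So dC/dt = (C_in − C)/τ with τ = V/Q = 20.35/0.3820 = 53.2723 h.
C approaches C_in exponentially: C(t) = C_in + (C₀ − C_in) e^(−t/τ).
C(171.6) = 2.078 + (0.2919 − 2.078)·e^(−171.6/53.2723) = 2.078 + (-1.78610)·0.0399076 = 2.00672 mol/L.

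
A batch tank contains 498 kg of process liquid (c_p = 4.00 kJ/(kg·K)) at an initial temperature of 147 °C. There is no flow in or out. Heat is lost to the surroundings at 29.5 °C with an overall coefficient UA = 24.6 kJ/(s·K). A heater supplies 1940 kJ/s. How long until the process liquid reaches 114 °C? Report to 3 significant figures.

156 s

M c_p dT/dt = −UA(T − T_amb) + Q̇.
τ = M c_p/UA = 80.976 s; T_ss = T_amb + Q̇/UA = 29.5 + 1940/24.6 = 108.36 °C.
T(t) = T_ss + (T₀ − T_ss)e^(−t/τ); set T = 114:
t = −τ ln[(T − T_ss)/(T₀ − T_ss)] = −80.976 · ln(0.14592) = 155.85 s.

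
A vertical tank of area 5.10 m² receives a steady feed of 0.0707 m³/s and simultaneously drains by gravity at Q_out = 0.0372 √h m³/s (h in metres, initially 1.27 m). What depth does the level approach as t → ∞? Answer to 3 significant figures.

3.61 m

Level balance: A dh/dt = 0.0707 − 0.0372 √h. Setting dh/dt = 0:
Q_in = 0.0372 √h_ss ⇒ √h_ss = 0.0707/0.0372 = 1.9005.
h_ss = 1.9005² = 3.6120 m. (Since h₀ = 1.27 m < h_ss, the level will rise toward this value.)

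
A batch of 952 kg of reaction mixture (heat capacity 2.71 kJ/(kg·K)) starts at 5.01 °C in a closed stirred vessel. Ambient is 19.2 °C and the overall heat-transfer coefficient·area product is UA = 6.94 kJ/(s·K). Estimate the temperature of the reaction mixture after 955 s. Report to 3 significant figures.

18.1 °C

Lumped-capacitance energy balance: M c_p dT/dt = UA(T_amb − T).
dT/dt = (T_ss − T)/τ with T_ss = T_amb = 19.200 °C, τ = M c_p/UA = 952·2.71/6.94 = 371.75 s.
Solution: T(t) = T_ss + (T₀ − T_ss) e^(−t/τ).
T(955) = 19.200 + (-14.190)·0.076616 = 18.113 °C.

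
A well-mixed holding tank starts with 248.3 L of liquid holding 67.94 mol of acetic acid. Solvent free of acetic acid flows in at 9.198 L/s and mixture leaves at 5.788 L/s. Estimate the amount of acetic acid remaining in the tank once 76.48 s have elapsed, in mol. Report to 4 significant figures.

Let m(t) be the amount of acetic acid. Volume: V(t) = V₀ + (Q_in − Q_out) t = 248.3 + 3.41000 t; V(76.48) = 509.097 L.
Species balance (pure solvent in): dm/dt = −Q_out · m/V(t).
Separate: dm/m = −Q_out dt/V(t) ⇒ ln(m/m₀) = −(Q_out/(Q_in−Q_out)) ln(V/V₀).
m = m₀ (V₀/V)^(Q_out/(Q_in−Q_out)) = 67.94 × (248.3/509.097)^(1.69736) = 20.0839 mol.

20.08 mol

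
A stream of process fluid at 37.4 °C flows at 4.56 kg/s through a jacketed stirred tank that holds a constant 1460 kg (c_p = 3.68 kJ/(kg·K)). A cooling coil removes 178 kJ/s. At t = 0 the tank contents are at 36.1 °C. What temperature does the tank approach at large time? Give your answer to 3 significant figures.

Energy balance: M c_p dT/dt = ṁ c_p (T_in − T) − 178.
At steady state dT/dt = 0 ⇒ T_ss = T_in − Q̇/(ṁ c_p) = 37.4 − 178/(4.56·3.68) = 26.793 °C.

26.8 °C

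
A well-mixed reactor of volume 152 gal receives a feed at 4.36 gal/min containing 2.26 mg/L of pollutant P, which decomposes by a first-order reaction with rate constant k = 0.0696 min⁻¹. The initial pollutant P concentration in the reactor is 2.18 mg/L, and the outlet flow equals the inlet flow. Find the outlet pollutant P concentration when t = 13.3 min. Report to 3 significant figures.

V dC/dt = Q(C_in − C) − k V C.
This is linear with rate a = Q/V + k = 0.098284 min⁻¹.
C_ss = Q C_in/(Q + kV) = 0.65958 mg/L; C(t) = C_ss + (C₀ − C_ss) e^(−a t).
C(13.3) = 0.65958 + (1.5204)·e^(−0.098284·13.3) = 0.65958 + (1.5204)·0.27058 = 1.0710 mg/L.

1.07 mg/L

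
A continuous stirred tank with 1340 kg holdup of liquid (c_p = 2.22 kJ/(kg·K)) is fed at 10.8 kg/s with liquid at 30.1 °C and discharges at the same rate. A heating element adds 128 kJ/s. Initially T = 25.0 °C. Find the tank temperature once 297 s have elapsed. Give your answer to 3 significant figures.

M c_p dT/dt = ṁ c_p (T_in − T) + Q̇.
Rearrange: dT/dt = (T_ss − T)/τ with τ = M/ṁ = 124.07 s and T_ss = T_in + Q̇/(ṁ c_p) = 35.439 °C.
T approaches T_ss exponentially: T(t) = T_ss + (T₀ − T_ss) e^(−t/τ).
T(297) = 35.439 + (-10.439)·e^(−297/124.07) = 35.439 + (-10.439)·0.091288 = 34.486 °C.

34.5 °C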